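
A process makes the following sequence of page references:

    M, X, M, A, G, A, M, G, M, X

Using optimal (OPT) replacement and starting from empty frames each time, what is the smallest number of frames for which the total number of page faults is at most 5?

f=1: 10 faults
f=2: 6 faults
f=3: 5 faults
f=4: 4 faults
Smallest f with faults ≤ 5 is 3.

3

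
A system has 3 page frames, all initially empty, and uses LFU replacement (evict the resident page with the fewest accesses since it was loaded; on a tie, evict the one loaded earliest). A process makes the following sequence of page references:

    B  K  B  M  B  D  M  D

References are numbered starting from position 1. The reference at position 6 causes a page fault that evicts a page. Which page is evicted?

K

pos 1: B → miss, frames [B]
pos 2: K → miss, frames [B, K]
pos 3: B → hit
pos 4: M → miss, frames [B, K, M]
pos 5: B → hit
pos 6: D → miss, evict K, frames [B, M, D]
At position 6, page K is evicted.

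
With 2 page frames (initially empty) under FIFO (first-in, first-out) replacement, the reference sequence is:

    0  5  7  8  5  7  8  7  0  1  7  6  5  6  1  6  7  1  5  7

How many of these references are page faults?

18

0 → miss, frames (0)
5 → miss, frames (0 5)
7 → miss, evict 0, frames (5 7)
8 → miss, evict 5, frames (7 8)
5 → miss, evict 7, frames (8 5)
7 → miss, evict 8, frames (5 7)
8 → miss, evict 5, frames (7 8)
7 → hit
0 → miss, evict 7, frames (8 0)
1 → miss, evict 8, frames (0 1)
7 → miss, evict 0, frames (1 7)
6 → miss, evict 1, frames (7 6)
5 → miss, evict 7, frames (6 5)
6 → hit
1 → miss, evict 6, frames (5 1)
6 → miss, evict 5, frames (1 6)
7 → miss, evict 1, frames (6 7)
1 → miss, evict 6, frames (7 1)
5 → miss, evict 7, frames (1 5)
7 → miss, evict 1, frames (5 7)
Page faults: 18.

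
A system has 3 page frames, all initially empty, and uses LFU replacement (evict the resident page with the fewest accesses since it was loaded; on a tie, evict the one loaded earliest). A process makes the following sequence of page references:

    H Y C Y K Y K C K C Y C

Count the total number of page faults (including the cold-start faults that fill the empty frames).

4

H: miss, frames [H]
Y: miss, frames [H, Y]
C: miss, frames [H, Y, C]
Y: hit
K: miss, evict H, frames [Y, C, K]
Y: hit
K: hit
C: hit
K: hit
C: hit
Y: hit
C: hit
Page faults: 4.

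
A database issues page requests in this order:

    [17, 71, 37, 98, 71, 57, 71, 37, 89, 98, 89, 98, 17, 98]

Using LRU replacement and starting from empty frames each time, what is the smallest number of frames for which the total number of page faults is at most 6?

6

f=1: 14 faults
f=2: 10 faults
f=3: 9 faults
f=4: 8 faults
f=5: 7 faults
f=6: 6 faults
Smallest f with faults ≤ 6 is 6.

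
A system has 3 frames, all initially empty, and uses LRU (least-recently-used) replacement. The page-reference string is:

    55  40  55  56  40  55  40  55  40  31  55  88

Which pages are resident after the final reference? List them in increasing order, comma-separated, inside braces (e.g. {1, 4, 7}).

55 → fault, frames {55}
40 → fault, frames {55,40}
55 → hit
56 → fault, frames {40,55,56}
40 → hit
55 → hit
40 → hit
55 → hit
40 → hit
31 → fault, evict 56, frames {55,40,31}
55 → hit
88 → fault, evict 40, frames {31,55,88}

{31, 55, 88}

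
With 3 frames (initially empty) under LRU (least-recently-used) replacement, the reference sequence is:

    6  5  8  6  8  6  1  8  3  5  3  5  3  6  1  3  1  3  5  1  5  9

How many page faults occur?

6: fault, frames {6}
5: fault, frames {6,5}
8: fault, frames {6,5,8}
6: hit
8: hit
6: hit
1: fault, evict 5, frames {8,6,1}
8: hit
3: fault, evict 6, frames {1,8,3}
5: fault, evict 1, frames {8,3,5}
3: hit
5: hit
3: hit
6: fault, evict 8, frames {5,3,6}
1: fault, evict 5, frames {3,6,1}
3: hit
1: hit
3: hit
5: fault, evict 6, frames {1,3,5}
1: hit
5: hit
9: fault, evict 3, frames {1,5,9}
Page faults: 10.

10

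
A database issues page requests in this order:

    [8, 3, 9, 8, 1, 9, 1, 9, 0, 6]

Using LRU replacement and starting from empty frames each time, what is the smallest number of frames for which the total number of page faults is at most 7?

3

f=1: 10 faults
f=2: 8 faults
f=3: 6 faults
f=4: 6 faults
f=5: 6 faults
f=6: 6 faults
Smallest f with faults ≤ 7 is 3.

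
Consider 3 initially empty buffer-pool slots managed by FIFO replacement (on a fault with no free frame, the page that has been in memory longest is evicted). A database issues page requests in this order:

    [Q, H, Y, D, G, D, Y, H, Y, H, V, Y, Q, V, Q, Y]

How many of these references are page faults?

9

Q: miss, frames {Q}
H: miss, frames {Q,H}
Y: miss, frames {Q,H,Y}
D: miss, evict Q, frames {H,Y,D}
G: miss, evict H, frames {Y,D,G}
D: hit
Y: hit
H: miss, evict Y, frames {D,G,H}
Y: miss, evict D, frames {G,H,Y}
H: hit
V: miss, evict G, frames {H,Y,V}
Y: hit
Q: miss, evict H, frames {Y,V,Q}
V: hit
Q: hit
Y: hit
Page faults: 9.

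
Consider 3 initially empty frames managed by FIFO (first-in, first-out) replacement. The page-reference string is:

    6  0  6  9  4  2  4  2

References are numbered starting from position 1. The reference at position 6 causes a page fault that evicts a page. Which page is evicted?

0

pos 1: 6: miss, frames (6)
pos 2: 0: miss, frames (6 0)
pos 3: 6: hit
pos 4: 9: miss, frames (6 0 9)
pos 5: 4: miss, evict 6, frames (0 9 4)
pos 6: 2: miss, evict 0, frames (9 4 2)
At position 6, page 0 is evicted.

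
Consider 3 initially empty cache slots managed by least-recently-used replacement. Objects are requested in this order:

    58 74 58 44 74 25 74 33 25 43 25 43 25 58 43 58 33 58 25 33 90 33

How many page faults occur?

58: fault, frames (58)
74: fault, frames (58 74)
58: hit
44: fault, frames (74 58 44)
74: hit
25: fault, evict 58, frames (44 74 25)
74: hit
33: fault, evict 44, frames (25 74 33)
25: hit
43: fault, evict 74, frames (33 25 43)
25: hit
43: hit
25: hit
58: fault, evict 33, frames (43 25 58)
43: hit
58: hit
33: fault, evict 25, frames (43 58 33)
58: hit
25: fault, evict 43, frames (33 58 25)
33: hit
90: fault, evict 58, frames (25 33 90)
33: hit
Page faults: 10.

10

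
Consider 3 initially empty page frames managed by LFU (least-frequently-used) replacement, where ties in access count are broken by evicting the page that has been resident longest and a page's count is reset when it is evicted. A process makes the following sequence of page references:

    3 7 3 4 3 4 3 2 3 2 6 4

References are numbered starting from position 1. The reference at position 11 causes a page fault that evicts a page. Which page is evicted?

4

pos 1: 3: fault, frames [3]
pos 2: 7: fault, frames [3, 7]
pos 3: 3: hit
pos 4: 4: fault, frames [3, 7, 4]
pos 5: 3: hit
pos 6: 4: hit
pos 7: 3: hit
pos 8: 2: fault, evict 7, frames [3, 4, 2]
pos 9: 3: hit
pos 10: 2: hit
pos 11: 6: fault, evict 4, frames [3, 2, 6]
At position 11, page 4 is evicted.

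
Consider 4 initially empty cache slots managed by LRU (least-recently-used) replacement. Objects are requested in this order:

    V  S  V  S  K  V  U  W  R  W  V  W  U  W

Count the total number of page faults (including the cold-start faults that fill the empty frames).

6

V → miss, frames {V}
S → miss, frames {V,S}
V → hit
S → hit
K → miss, frames {V,S,K}
V → hit
U → miss, frames {S,K,V,U}
W → miss, evict S, frames {K,V,U,W}
R → miss, evict K, frames {V,U,W,R}
W → hit
V → hit
W → hit
U → hit
W → hit
Page faults: 6.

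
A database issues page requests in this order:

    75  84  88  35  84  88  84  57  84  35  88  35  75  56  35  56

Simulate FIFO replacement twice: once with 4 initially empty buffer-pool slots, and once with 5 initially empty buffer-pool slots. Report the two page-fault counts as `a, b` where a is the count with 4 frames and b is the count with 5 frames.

4 frames: F F F F . . . F . . . . F F . . → 7 faults.
5 frames: F F F F . . . F . . . . . F . . → 6 faults.
6 < 7: adding a frame reduced faults, as is typical.

7, 6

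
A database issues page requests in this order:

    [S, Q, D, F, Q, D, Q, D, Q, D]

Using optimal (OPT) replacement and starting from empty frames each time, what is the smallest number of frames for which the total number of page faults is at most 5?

f=1: 10 faults
f=2: 5 faults
f=3: 4 faults
f=4: 4 faults
Smallest f with faults ≤ 5 is 2.

2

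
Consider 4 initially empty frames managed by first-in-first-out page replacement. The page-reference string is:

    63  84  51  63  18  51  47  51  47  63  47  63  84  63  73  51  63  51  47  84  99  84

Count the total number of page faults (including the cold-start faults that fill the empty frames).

63 → miss, frames (63)
84 → miss, frames (63 84)
51 → miss, frames (63 84 51)
63 → hit
18 → miss, frames (63 84 51 18)
51 → hit
47 → miss, evict 63, frames (84 51 18 47)
51 → hit
47 → hit
63 → miss, evict 84, frames (51 18 47 63)
47 → hit
63 → hit
84 → miss, evict 51, frames (18 47 63 84)
63 → hit
73 → miss, evict 18, frames (47 63 84 73)
51 → miss, evict 47, frames (63 84 73 51)
63 → hit
51 → hit
47 → miss, evict 63, frames (84 73 51 47)
84 → hit
99 → miss, evict 84, frames (73 51 47 99)
84 → miss, evict 73, frames (51 47 99 84)
Page faults: 12.

12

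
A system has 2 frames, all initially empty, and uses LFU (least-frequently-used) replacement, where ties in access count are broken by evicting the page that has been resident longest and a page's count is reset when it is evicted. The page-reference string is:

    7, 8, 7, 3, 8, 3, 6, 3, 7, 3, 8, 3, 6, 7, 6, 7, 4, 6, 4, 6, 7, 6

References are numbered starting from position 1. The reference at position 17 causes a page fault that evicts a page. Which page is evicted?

6

pos 1: 7 -> miss, frames (7)
pos 2: 8 -> miss, frames (7 8)
pos 3: 7 -> hit
pos 4: 3 -> miss, evict 8, frames (7 3)
pos 5: 8 -> miss, evict 3, frames (7 8)
pos 6: 3 -> miss, evict 8, frames (7 3)
pos 7: 6 -> miss, evict 3, frames (7 6)
pos 8: 3 -> miss, evict 6, frames (7 3)
pos 9: 7 -> hit
pos 10: 3 -> hit
pos 11: 8 -> miss, evict 3, frames (7 8)
pos 12: 3 -> miss, evict 8, frames (7 3)
pos 13: 6 -> miss, evict 3, frames (7 6)
pos 14: 7 -> hit
pos 15: 6 -> hit
pos 16: 7 -> hit
pos 17: 4 -> miss, evict 6, frames (7 4)
At position 17, page 6 is evicted.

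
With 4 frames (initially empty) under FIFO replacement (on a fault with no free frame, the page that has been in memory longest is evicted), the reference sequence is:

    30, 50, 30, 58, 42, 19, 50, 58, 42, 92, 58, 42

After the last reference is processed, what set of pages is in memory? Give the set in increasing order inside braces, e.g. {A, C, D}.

{19, 42, 58, 92}

30 -> miss, frames (30)
50 -> miss, frames (30 50)
30 -> hit
58 -> miss, frames (30 50 58)
42 -> miss, frames (30 50 58 42)
19 -> miss, evict 30, frames (50 58 42 19)
50 -> hit
58 -> hit
42 -> hit
92 -> miss, evict 50, frames (58 42 19 92)
58 -> hit
42 -> hit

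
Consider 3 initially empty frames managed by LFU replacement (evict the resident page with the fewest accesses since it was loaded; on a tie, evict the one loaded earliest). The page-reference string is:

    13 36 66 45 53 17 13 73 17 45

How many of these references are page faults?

9

13 -> miss, frames (13)
36 -> miss, frames (13 36)
66 -> miss, frames (13 36 66)
45 -> miss, evict 13, frames (36 66 45)
53 -> miss, evict 36, frames (66 45 53)
17 -> miss, evict 66, frames (45 53 17)
13 -> miss, evict 45, frames (53 17 13)
73 -> miss, evict 53, frames (17 13 73)
17 -> hit
45 -> miss, evict 13, frames (17 73 45)
Page faults: 9.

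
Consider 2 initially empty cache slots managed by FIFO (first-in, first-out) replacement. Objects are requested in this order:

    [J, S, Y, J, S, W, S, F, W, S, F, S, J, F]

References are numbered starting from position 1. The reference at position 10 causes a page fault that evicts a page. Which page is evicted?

pos 1: J: fault, frames (J)
pos 2: S: fault, frames (J S)
pos 3: Y: fault, evict J, frames (S Y)
pos 4: J: fault, evict S, frames (Y J)
pos 5: S: fault, evict Y, frames (J S)
pos 6: W: fault, evict J, frames (S W)
pos 7: S: hit
pos 8: F: fault, evict S, frames (W F)
pos 9: W: hit
pos 10: S: fault, evict W, frames (F S)
At position 10, page W is evicted.

W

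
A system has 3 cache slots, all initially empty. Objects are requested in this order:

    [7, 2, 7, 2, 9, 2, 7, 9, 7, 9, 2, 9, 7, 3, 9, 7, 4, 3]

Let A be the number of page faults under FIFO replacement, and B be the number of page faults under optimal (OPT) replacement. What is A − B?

1

Under FIFO: F F . . F . . . . . . . . F . F F . → 6 faults.
Under OPT: F F . . F . . . . . . . . F . . F . → 5 faults.
A − B = 6 − 5 = 1.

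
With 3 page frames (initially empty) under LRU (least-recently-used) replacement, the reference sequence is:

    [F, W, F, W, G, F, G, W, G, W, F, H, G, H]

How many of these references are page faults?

F -> fault, frames [F]
W -> fault, frames [F, W]
F -> hit
W -> hit
G -> fault, frames [F, W, G]
F -> hit
G -> hit
W -> hit
G -> hit
W -> hit
F -> hit
H -> fault, evict G, frames [W, F, H]
G -> fault, evict W, frames [F, H, G]
H -> hit
Page faults: 5.

5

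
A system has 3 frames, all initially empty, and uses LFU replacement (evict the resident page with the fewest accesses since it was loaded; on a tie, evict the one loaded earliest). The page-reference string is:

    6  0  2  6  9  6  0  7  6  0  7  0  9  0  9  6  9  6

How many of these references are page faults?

6 → miss, frames [6]
0 → miss, frames [6, 0]
2 → miss, frames [6, 0, 2]
6 → hit
9 → miss, evict 0, frames [6, 2, 9]
6 → hit
0 → miss, evict 2, frames [6, 9, 0]
7 → miss, evict 9, frames [6, 0, 7]
6 → hit
0 → hit
7 → hit
0 → hit
9 → miss, evict 7, frames [6, 0, 9]
0 → hit
9 → hit
6 → hit
9 → hit
6 → hit
Page faults: 7.

7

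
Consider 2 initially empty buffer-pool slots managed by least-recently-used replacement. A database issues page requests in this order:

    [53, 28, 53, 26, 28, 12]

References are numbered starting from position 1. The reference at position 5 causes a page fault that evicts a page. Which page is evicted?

pos 1: 53: fault, frames [53]
pos 2: 28: fault, frames [53, 28]
pos 3: 53: hit
pos 4: 26: fault, evict 28, frames [53, 26]
pos 5: 28: fault, evict 53, frames [26, 28]
At position 5, page 53 is evicted.

53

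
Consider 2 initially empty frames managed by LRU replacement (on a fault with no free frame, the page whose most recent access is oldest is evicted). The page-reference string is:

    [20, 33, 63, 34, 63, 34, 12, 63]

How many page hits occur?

2

20 -> fault, frames [20]
33 -> fault, frames [20, 33]
63 -> fault, evict 20, frames [33, 63]
34 -> fault, evict 33, frames [63, 34]
63 -> hit
34 -> hit
12 -> fault, evict 63, frames [34, 12]
63 -> fault, evict 34, frames [12, 63]
Hits: 2.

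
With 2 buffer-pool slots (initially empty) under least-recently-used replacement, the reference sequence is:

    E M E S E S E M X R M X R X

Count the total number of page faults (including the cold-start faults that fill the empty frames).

E → fault, frames {E}
M → fault, frames {E,M}
E → hit
S → fault, evict M, frames {E,S}
E → hit
S → hit
E → hit
M → fault, evict S, frames {E,M}
X → fault, evict E, frames {M,X}
R → fault, evict M, frames {X,R}
M → fault, evict X, frames {R,M}
X → fault, evict R, frames {M,X}
R → fault, evict M, frames {X,R}
X → hit
Page faults: 9.

9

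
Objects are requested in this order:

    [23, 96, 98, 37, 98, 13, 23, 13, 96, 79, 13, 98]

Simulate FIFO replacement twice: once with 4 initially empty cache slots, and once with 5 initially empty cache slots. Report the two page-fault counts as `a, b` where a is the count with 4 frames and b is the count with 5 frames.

4 frames: F F F F . F F . F F . F → 9 faults.
5 frames: F F F F . F . . . F . . → 6 faults.
6 < 9: adding a frame reduced faults, as is typical.

9, 6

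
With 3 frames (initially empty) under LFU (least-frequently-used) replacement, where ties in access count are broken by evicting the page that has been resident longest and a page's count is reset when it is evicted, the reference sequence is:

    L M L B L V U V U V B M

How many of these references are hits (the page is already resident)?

L → fault, frames {L}
M → fault, frames {L,M}
L → hit
B → fault, frames {L,M,B}
L → hit
V → fault, evict M, frames {L,B,V}
U → fault, evict B, frames {L,V,U}
V → hit
U → hit
V → hit
B → fault, evict U, frames {L,V,B}
M → fault, evict B, frames {L,V,M}
Hits: 5.

5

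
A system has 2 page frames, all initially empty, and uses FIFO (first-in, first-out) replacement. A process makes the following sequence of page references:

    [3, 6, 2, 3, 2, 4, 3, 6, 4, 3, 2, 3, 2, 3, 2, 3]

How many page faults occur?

3: miss, frames {3}
6: miss, frames {3,6}
2: miss, evict 3, frames {6,2}
3: miss, evict 6, frames {2,3}
2: hit
4: miss, evict 2, frames {3,4}
3: hit
6: miss, evict 3, frames {4,6}
4: hit
3: miss, evict 4, frames {6,3}
2: miss, evict 6, frames {3,2}
3: hit
2: hit
3: hit
2: hit
3: hit
Page faults: 8.

8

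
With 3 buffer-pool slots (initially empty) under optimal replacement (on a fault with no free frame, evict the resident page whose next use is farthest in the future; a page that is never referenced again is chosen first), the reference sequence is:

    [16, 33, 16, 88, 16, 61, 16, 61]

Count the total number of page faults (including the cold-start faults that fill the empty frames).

16 → fault, frames (16)
33 → fault, frames (16 33)
16 → hit
88 → fault, frames (16 33 88)
16 → hit
61 → fault, evict 88, frames (16 33 61)
16 → hit
61 → hit
Page faults: 4.

4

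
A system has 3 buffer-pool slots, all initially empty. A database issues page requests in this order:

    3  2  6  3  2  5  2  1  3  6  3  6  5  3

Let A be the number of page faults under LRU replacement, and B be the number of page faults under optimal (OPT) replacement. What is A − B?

2

Under LRU: F F F . . F . F F F . . F . → 8 faults.
Under OPT: F F F . . F . F . F . . . . → 6 faults.
A − B = 8 − 6 = 2.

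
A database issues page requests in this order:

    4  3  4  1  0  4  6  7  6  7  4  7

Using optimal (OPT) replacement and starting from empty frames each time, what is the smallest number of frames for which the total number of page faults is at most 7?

f=1: 12 faults
f=2: 7 faults
f=3: 6 faults
f=4: 6 faults
f=5: 6 faults
f=6: 6 faults
Smallest f with faults ≤ 7 is 2.

2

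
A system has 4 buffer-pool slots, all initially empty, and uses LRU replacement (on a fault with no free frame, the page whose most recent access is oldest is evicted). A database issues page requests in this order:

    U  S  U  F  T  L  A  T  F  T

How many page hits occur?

U -> miss, frames (U)
S -> miss, frames (U S)
U -> hit
F -> miss, frames (S U F)
T -> miss, frames (S U F T)
L -> miss, evict S, frames (U F T L)
A -> miss, evict U, frames (F T L A)
T -> hit
F -> hit
T -> hit
Hits: 4.

4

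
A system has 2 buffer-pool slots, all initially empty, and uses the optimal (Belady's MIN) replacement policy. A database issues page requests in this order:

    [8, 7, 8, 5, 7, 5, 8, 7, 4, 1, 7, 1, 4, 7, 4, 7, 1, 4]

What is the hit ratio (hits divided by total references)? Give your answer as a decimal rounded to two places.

8 → fault, frames (8)
7 → fault, frames (8 7)
8 → hit
5 → fault, evict 8, frames (7 5)
7 → hit
5 → hit
8 → fault, evict 5, frames (7 8)
7 → hit
4 → fault, evict 8, frames (7 4)
1 → fault, evict 4, frames (7 1)
7 → hit
1 → hit
4 → fault, evict 1, frames (7 4)
7 → hit
4 → hit
7 → hit
1 → fault, evict 7, frames (4 1)
4 → hit
Hits: 10 of 18 references → 10/18 = 0.5556.

0.56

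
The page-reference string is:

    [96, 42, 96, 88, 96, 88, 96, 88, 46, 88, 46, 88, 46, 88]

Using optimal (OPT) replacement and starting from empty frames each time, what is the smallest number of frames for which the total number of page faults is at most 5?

2

f=1: 14 faults
f=2: 4 faults
f=3: 4 faults
f=4: 4 faults
Smallest f with faults ≤ 5 is 2.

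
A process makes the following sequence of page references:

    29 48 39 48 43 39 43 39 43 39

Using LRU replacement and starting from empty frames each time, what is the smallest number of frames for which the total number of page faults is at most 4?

3

f=1: 10 faults
f=2: 5 faults
f=3: 4 faults
f=4: 4 faults
Smallest f with faults ≤ 4 is 3.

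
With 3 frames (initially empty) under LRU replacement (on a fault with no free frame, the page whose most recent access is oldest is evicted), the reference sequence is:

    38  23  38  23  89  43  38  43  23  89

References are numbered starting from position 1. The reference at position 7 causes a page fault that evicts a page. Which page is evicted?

23

pos 1: 38 -> miss, frames {38}
pos 2: 23 -> miss, frames {38,23}
pos 3: 38 -> hit
pos 4: 23 -> hit
pos 5: 89 -> miss, frames {38,23,89}
pos 6: 43 -> miss, evict 38, frames {23,89,43}
pos 7: 38 -> miss, evict 23, frames {89,43,38}
At position 7, page 23 is evicted.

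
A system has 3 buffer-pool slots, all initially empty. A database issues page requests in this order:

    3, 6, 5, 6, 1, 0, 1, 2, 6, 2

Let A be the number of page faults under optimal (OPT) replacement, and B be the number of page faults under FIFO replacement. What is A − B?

-1

Under OPT: F F F . F F . F . . → 6 faults.
Under FIFO: F F F . F F . F F . → 7 faults.
A − B = 6 − 7 = -1.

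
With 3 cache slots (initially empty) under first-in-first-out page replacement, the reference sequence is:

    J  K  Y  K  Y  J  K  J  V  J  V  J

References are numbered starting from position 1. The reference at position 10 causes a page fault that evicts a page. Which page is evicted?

K

pos 1: J → miss, frames (J)
pos 2: K → miss, frames (J K)
pos 3: Y → miss, frames (J K Y)
pos 4: K → hit
pos 5: Y → hit
pos 6: J → hit
pos 7: K → hit
pos 8: J → hit
pos 9: V → miss, evict J, frames (K Y V)
pos 10: J → miss, evict K, frames (Y V J)
At position 10, page K is evicted.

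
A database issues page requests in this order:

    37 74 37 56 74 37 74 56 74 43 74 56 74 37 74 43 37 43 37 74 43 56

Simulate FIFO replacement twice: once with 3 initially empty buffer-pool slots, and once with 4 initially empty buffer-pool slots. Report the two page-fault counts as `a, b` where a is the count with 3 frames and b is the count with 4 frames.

3 frames: F F . F . . . . . F . . . F F . . . . . . F → 7 faults.
4 frames: F F . F . . . . . F . . . . . . . . . . . . → 4 faults.
4 < 7: adding a frame reduced faults, as is typical.

7, 4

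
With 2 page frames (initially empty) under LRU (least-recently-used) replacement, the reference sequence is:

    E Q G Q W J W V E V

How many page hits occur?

E → miss, frames [E]
Q → miss, frames [E, Q]
G → miss, evict E, frames [Q, G]
Q → hit
W → miss, evict G, frames [Q, W]
J → miss, evict Q, frames [W, J]
W → hit
V → miss, evict J, frames [W, V]
E → miss, evict W, frames [V, E]
V → hit
Hits: 3.

3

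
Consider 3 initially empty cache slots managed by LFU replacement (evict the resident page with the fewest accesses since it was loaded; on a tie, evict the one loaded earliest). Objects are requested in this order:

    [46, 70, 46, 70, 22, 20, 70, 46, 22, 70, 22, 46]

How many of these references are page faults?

46 -> miss, frames {46}
70 -> miss, frames {46,70}
46 -> hit
70 -> hit
22 -> miss, frames {46,70,22}
20 -> miss, evict 22, frames {46,70,20}
70 -> hit
46 -> hit
22 -> miss, evict 20, frames {46,70,22}
70 -> hit
22 -> hit
46 -> hit
Page faults: 5.

5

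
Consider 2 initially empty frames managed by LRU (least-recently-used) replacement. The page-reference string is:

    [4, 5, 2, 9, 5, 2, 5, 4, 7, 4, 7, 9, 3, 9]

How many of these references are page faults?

4 → miss, frames {4}
5 → miss, frames {4,5}
2 → miss, evict 4, frames {5,2}
9 → miss, evict 5, frames {2,9}
5 → miss, evict 2, frames {9,5}
2 → miss, evict 9, frames {5,2}
5 → hit
4 → miss, evict 2, frames {5,4}
7 → miss, evict 5, frames {4,7}
4 → hit
7 → hit
9 → miss, evict 4, frames {7,9}
3 → miss, evict 7, frames {9,3}
9 → hit
Page faults: 10.

10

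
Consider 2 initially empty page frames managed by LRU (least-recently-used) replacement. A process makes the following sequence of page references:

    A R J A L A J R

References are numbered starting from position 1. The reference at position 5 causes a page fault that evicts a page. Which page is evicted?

pos 1: A → fault, frames [A]
pos 2: R → fault, frames [A, R]
pos 3: J → fault, evict A, frames [R, J]
pos 4: A → fault, evict R, frames [J, A]
pos 5: L → fault, evict J, frames [A, L]
At position 5, page J is evicted.

J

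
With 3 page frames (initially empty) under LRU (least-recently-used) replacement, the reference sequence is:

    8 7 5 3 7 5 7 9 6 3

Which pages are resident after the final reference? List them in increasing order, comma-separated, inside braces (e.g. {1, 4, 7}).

8 → miss, frames (8)
7 → miss, frames (8 7)
5 → miss, frames (8 7 5)
3 → miss, evict 8, frames (7 5 3)
7 → hit
5 → hit
7 → hit
9 → miss, evict 3, frames (5 7 9)
6 → miss, evict 5, frames (7 9 6)
3 → miss, evict 7, frames (9 6 3)

{3, 6, 9}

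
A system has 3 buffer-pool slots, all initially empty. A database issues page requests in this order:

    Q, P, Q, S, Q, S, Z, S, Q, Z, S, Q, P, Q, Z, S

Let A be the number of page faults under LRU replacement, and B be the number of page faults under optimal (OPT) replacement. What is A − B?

Under LRU: F F . F . . F . . . . . F . F F → 7 faults.
Under OPT: F F . F . . F . . . . . F . . F → 6 faults.
A − B = 7 − 6 = 1.

1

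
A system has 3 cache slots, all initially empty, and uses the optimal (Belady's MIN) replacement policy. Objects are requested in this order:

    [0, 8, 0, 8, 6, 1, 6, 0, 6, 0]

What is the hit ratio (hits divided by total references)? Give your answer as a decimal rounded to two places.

0.60

0 -> fault, frames {0}
8 -> fault, frames {0,8}
0 -> hit
8 -> hit
6 -> fault, frames {0,8,6}
1 -> fault, evict 8, frames {0,6,1}
6 -> hit
0 -> hit
6 -> hit
0 -> hit
Hits: 6 of 10 references → 6/10 = 0.6000.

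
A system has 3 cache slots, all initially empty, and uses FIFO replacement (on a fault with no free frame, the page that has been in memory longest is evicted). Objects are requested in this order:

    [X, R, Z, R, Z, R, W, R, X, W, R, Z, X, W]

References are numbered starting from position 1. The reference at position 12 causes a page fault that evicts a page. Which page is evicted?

pos 1: X → miss, frames {X}
pos 2: R → miss, frames {X,R}
pos 3: Z → miss, frames {X,R,Z}
pos 4: R → hit
pos 5: Z → hit
pos 6: R → hit
pos 7: W → miss, evict X, frames {R,Z,W}
pos 8: R → hit
pos 9: X → miss, evict R, frames {Z,W,X}
pos 10: W → hit
pos 11: R → miss, evict Z, frames {W,X,R}
pos 12: Z → miss, evict W, frames {X,R,Z}
At position 12, page W is evicted.

W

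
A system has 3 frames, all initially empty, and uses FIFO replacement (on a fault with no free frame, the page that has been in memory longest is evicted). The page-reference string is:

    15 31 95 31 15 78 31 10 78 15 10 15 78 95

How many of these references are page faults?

7

15 → miss, frames {15}
31 → miss, frames {15,31}
95 → miss, frames {15,31,95}
31 → hit
15 → hit
78 → miss, evict 15, frames {31,95,78}
31 → hit
10 → miss, evict 31, frames {95,78,10}
78 → hit
15 → miss, evict 95, frames {78,10,15}
10 → hit
15 → hit
78 → hit
95 → miss, evict 78, frames {10,15,95}
Page faults: 7.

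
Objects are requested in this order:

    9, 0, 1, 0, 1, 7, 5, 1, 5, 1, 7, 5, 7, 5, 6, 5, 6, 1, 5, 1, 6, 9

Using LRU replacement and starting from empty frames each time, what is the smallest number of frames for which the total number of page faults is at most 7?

f=1: 22 faults
f=2: 13 faults
f=3: 8 faults
f=4: 7 faults
f=5: 7 faults
f=6: 6 faults
Smallest f with faults ≤ 7 is 4.

4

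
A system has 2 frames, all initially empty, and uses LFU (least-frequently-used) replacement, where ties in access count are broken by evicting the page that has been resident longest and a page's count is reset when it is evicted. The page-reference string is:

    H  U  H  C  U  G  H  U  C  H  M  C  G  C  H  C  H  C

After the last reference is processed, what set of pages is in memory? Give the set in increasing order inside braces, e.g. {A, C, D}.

H -> fault, frames (H)
U -> fault, frames (H U)
H -> hit
C -> fault, evict U, frames (H C)
U -> fault, evict C, frames (H U)
G -> fault, evict U, frames (H G)
H -> hit
U -> fault, evict G, frames (H U)
C -> fault, evict U, frames (H C)
H -> hit
M -> fault, evict C, frames (H M)
C -> fault, evict M, frames (H C)
G -> fault, evict C, frames (H G)
C -> fault, evict G, frames (H C)
H -> hit
C -> hit
H -> hit
C -> hit

{C, H}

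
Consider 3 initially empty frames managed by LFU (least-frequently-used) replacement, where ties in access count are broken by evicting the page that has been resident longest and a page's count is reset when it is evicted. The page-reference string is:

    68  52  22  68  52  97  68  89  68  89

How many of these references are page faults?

5

68: fault, frames [68]
52: fault, frames [68, 52]
22: fault, frames [68, 52, 22]
68: hit
52: hit
97: fault, evict 22, frames [68, 52, 97]
68: hit
89: fault, evict 97, frames [68, 52, 89]
68: hit
89: hit
Page faults: 5.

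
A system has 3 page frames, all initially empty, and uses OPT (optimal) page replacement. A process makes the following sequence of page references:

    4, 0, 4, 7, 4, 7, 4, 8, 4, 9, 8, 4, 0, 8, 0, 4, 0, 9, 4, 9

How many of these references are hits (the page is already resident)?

4 -> miss, frames {4}
0 -> miss, frames {4,0}
4 -> hit
7 -> miss, frames {4,0,7}
4 -> hit
7 -> hit
4 -> hit
8 -> miss, evict 7, frames {4,0,8}
4 -> hit
9 -> miss, evict 0, frames {4,8,9}
8 -> hit
4 -> hit
0 -> miss, evict 9, frames {4,8,0}
8 -> hit
0 -> hit
4 -> hit
0 -> hit
9 -> miss, evict 0, frames {4,8,9}
4 -> hit
9 -> hit
Hits: 13.

13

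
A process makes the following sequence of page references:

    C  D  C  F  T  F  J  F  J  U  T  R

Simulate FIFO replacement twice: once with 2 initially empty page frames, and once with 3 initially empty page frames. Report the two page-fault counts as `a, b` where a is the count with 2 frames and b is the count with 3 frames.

2 frames: F F . F F . F F . F F F → 9 faults.
3 frames: F F . F F . F . . F . F → 7 faults.
7 < 9: adding a frame reduced faults, as is typical.

9, 7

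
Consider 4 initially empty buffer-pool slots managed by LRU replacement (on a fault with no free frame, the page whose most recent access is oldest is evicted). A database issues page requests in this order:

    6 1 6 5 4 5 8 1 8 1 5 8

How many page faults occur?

6 -> miss, frames [6]
1 -> miss, frames [6, 1]
6 -> hit
5 -> miss, frames [1, 6, 5]
4 -> miss, frames [1, 6, 5, 4]
5 -> hit
8 -> miss, evict 1, frames [6, 4, 5, 8]
1 -> miss, evict 6, frames [4, 5, 8, 1]
8 -> hit
1 -> hit
5 -> hit
8 -> hit
Page faults: 6.

6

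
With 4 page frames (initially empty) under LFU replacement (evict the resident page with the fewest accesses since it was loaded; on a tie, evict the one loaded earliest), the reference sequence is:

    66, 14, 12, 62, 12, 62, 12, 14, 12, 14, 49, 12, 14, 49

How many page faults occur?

5

66: miss, frames [66]
14: miss, frames [66, 14]
12: miss, frames [66, 14, 12]
62: miss, frames [66, 14, 12, 62]
12: hit
62: hit
12: hit
14: hit
12: hit
14: hit
49: miss, evict 66, frames [14, 12, 62, 49]
12: hit
14: hit
49: hit
Page faults: 5.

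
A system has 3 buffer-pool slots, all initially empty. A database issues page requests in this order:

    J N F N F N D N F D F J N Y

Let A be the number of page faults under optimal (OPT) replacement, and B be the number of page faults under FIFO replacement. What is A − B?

-1

Under OPT: F F F . . . F . . . . F . F → 6 faults.
Under FIFO: F F F . . . F . . . . F F F → 7 faults.
A − B = 6 − 7 = -1.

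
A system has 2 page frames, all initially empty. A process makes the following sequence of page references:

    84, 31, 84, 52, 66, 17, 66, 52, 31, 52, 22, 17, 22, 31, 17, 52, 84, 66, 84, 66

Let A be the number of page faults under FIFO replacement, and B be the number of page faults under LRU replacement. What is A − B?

-1

Under FIFO: F F . F F F . F F . F F . F . F F F . . → 13 faults.
Under LRU: F F . F F F . F F . F F . F F F F F . . → 14 faults.
A − B = 13 − 14 = -1.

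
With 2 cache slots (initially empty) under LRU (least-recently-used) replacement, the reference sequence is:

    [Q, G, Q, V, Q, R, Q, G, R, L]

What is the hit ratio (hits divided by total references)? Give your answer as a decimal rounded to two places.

0.30

Q: miss, frames {Q}
G: miss, frames {Q,G}
Q: hit
V: miss, evict G, frames {Q,V}
Q: hit
R: miss, evict V, frames {Q,R}
Q: hit
G: miss, evict R, frames {Q,G}
R: miss, evict Q, frames {G,R}
L: miss, evict G, frames {R,L}
Hits: 3 of 10 references → 3/10 = 0.3000.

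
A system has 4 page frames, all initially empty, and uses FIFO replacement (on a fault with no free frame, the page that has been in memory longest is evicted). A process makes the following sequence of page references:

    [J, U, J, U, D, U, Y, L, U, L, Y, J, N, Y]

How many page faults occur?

J: miss, frames {J}
U: miss, frames {J,U}
J: hit
U: hit
D: miss, frames {J,U,D}
U: hit
Y: miss, frames {J,U,D,Y}
L: miss, evict J, frames {U,D,Y,L}
U: hit
L: hit
Y: hit
J: miss, evict U, frames {D,Y,L,J}
N: miss, evict D, frames {Y,L,J,N}
Y: hit
Page faults: 7.

7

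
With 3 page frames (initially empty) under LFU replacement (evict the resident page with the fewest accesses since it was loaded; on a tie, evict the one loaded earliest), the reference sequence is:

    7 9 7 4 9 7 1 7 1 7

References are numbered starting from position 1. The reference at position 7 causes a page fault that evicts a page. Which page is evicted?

pos 1: 7 → miss, frames [7]
pos 2: 9 → miss, frames [7, 9]
pos 3: 7 → hit
pos 4: 4 → miss, frames [7, 9, 4]
pos 5: 9 → hit
pos 6: 7 → hit
pos 7: 1 → miss, evict 4, frames [7, 9, 1]
At position 7, page 4 is evicted.

4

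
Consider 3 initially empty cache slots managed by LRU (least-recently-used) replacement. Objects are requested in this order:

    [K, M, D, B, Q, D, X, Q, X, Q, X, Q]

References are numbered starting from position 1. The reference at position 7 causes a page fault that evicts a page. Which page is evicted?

pos 1: K → miss, frames {K}
pos 2: M → miss, frames {K,M}
pos 3: D → miss, frames {K,M,D}
pos 4: B → miss, evict K, frames {M,D,B}
pos 5: Q → miss, evict M, frames {D,B,Q}
pos 6: D → hit
pos 7: X → miss, evict B, frames {Q,D,X}
At position 7, page B is evicted.

B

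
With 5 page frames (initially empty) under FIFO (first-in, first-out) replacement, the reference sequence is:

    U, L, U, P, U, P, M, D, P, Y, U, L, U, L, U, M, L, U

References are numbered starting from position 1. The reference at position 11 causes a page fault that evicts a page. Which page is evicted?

L

pos 1: U → fault, frames (U)
pos 2: L → fault, frames (U L)
pos 3: U → hit
pos 4: P → fault, frames (U L P)
pos 5: U → hit
pos 6: P → hit
pos 7: M → fault, frames (U L P M)
pos 8: D → fault, frames (U L P M D)
pos 9: P → hit
pos 10: Y → fault, evict U, frames (L P M D Y)
pos 11: U → fault, evict L, frames (P M D Y U)
At position 11, page L is evicted.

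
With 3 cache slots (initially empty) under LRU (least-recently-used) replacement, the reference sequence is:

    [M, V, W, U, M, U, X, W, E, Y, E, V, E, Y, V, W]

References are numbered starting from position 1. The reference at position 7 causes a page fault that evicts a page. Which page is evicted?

pos 1: M -> miss, frames [M]
pos 2: V -> miss, frames [M, V]
pos 3: W -> miss, frames [M, V, W]
pos 4: U -> miss, evict M, frames [V, W, U]
pos 5: M -> miss, evict V, frames [W, U, M]
pos 6: U -> hit
pos 7: X -> miss, evict W, frames [M, U, X]
At position 7, page W is evicted.

W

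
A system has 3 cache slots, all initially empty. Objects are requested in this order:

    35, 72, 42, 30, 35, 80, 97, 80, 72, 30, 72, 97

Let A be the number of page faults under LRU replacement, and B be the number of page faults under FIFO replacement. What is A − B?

1

Under LRU: F F F F F F F . F F . F → 10 faults.
Under FIFO: F F F F F F F . F F . . → 9 faults.
A − B = 10 − 9 = 1.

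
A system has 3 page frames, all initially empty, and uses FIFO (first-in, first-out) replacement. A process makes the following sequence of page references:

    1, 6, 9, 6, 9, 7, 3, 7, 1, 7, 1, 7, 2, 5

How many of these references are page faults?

1 → miss, frames {1}
6 → miss, frames {1,6}
9 → miss, frames {1,6,9}
6 → hit
9 → hit
7 → miss, evict 1, frames {6,9,7}
3 → miss, evict 6, frames {9,7,3}
7 → hit
1 → miss, evict 9, frames {7,3,1}
7 → hit
1 → hit
7 → hit
2 → miss, evict 7, frames {3,1,2}
5 → miss, evict 3, frames {1,2,5}
Page faults: 8.

8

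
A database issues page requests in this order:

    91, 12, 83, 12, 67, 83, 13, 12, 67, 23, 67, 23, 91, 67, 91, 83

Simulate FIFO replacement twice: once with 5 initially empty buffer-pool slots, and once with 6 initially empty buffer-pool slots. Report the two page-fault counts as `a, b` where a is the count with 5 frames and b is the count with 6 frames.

5 frames: F F F . F . F . . F . . F . . . → 7 faults.
6 frames: F F F . F . F . . F . . . . . . → 6 faults.
6 < 7: adding a frame reduced faults, as is typical.

7, 6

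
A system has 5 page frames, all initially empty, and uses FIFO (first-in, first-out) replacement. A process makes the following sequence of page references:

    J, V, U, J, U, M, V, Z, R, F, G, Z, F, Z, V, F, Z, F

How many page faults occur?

9

J: miss, frames (J)
V: miss, frames (J V)
U: miss, frames (J V U)
J: hit
U: hit
M: miss, frames (J V U M)
V: hit
Z: miss, frames (J V U M Z)
R: miss, evict J, frames (V U M Z R)
F: miss, evict V, frames (U M Z R F)
G: miss, evict U, frames (M Z R F G)
Z: hit
F: hit
Z: hit
V: miss, evict M, frames (Z R F G V)
F: hit
Z: hit
F: hit
Page faults: 9.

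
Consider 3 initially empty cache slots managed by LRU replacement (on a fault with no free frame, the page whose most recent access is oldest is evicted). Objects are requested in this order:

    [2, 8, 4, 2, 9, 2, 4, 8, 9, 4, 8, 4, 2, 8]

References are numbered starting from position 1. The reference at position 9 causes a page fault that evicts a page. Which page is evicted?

2

pos 1: 2 -> fault, frames (2)
pos 2: 8 -> fault, frames (2 8)
pos 3: 4 -> fault, frames (2 8 4)
pos 4: 2 -> hit
pos 5: 9 -> fault, evict 8, frames (4 2 9)
pos 6: 2 -> hit
pos 7: 4 -> hit
pos 8: 8 -> fault, evict 9, frames (2 4 8)
pos 9: 9 -> fault, evict 2, frames (4 8 9)
At position 9, page 2 is evicted.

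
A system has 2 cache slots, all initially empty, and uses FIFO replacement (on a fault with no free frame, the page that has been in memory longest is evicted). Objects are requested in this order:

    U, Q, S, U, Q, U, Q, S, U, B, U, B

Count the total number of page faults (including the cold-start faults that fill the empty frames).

U -> fault, frames [U]
Q -> fault, frames [U, Q]
S -> fault, evict U, frames [Q, S]
U -> fault, evict Q, frames [S, U]
Q -> fault, evict S, frames [U, Q]
U -> hit
Q -> hit
S -> fault, evict U, frames [Q, S]
U -> fault, evict Q, frames [S, U]
B -> fault, evict S, frames [U, B]
U -> hit
B -> hit
Page faults: 8.

8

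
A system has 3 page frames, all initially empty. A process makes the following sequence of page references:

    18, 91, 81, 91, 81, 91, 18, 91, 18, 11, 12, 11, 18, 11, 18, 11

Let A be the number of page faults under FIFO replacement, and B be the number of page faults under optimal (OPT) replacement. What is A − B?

1

Under FIFO: F F F . . . . . . F F . F . . . → 6 faults.
Under OPT: F F F . . . . . . F F . . . . . → 5 faults.
A − B = 6 − 5 = 1.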